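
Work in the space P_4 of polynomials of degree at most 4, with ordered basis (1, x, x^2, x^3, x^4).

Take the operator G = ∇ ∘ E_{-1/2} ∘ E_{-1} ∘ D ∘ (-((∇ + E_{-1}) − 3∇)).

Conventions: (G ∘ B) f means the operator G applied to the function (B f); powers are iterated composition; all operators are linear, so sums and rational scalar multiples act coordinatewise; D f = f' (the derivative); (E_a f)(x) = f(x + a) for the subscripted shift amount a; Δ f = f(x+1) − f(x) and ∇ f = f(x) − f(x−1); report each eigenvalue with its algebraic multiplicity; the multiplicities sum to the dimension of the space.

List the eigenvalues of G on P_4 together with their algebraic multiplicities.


image of 1: 0
image of x: 0
image of x^2: -2
image of x^3: -6x + 30
image of x^4: -12x^2 + 120x - 229
the matrix is upper triangular; its diagonal is (0, 0, 0, 0, 0)
for a triangular matrix the eigenvalues are the diagonal entries, with algebraic multiplicity their repetition count

λ = 0 (multiplicity 5)


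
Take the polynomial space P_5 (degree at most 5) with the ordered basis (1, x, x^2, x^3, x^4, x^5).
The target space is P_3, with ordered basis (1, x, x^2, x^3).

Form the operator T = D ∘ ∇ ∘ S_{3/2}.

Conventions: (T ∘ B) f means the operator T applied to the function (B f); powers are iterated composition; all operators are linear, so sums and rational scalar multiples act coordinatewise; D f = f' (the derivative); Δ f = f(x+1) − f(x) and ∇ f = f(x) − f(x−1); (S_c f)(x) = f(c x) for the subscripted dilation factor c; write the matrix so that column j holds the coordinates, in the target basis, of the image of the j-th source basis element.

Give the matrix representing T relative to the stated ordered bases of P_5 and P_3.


the matrix is [[0, 0, 9/2, -81/8, 81/4, -1215/32]; [0, 0, 0, 81/4, -243/4, 1215/8]; [0, 0, 0, 0, 243/4, -3645/16]; [0, 0, 0, 0, 0, 1215/8]] (rows listed top to bottom)

image of 1: 0
image of x: 0
image of x^2: 9/2
image of x^3: (81/4)x - 81/8
image of x^4: (243/4)x^2 - (243/4)x + 81/4
image of x^5: (1215/8)x^3 - (3645/16)x^2 + (1215/8)x - 1215/32
each image's coordinates form column j of the matrix


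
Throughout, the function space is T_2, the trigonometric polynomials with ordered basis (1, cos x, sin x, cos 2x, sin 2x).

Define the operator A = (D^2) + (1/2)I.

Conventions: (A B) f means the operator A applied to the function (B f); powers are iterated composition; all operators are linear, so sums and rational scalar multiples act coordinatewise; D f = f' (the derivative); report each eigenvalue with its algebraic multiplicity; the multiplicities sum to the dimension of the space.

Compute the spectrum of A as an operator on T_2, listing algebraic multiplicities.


λ = -7/2 (multiplicity 2), λ = -1/2 (multiplicity 2), λ = 1/2 (multiplicity 1)

image of 1: 1/2
image of cos x: -(1/2)cos x
image of sin x: -(1/2)sin x
image of cos 2x: -(7/2)cos 2x
image of sin 2x: -(7/2)sin 2x
the matrix is diagonal; its diagonal is (1/2, -1/2, -1/2, -7/2, -7/2)
for a triangular matrix the eigenvalues are the diagonal entries, with algebraic multiplicity their repetition count


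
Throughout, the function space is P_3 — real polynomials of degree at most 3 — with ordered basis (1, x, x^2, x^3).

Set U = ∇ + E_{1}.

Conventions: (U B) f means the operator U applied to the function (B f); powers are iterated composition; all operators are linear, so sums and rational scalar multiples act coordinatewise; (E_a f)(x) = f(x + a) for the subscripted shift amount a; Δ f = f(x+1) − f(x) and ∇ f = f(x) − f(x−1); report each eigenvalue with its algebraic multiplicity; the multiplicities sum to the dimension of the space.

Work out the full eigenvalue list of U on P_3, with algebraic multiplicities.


λ = 1 (multiplicity 4)

image of 1: 1
image of x: x + 2
image of x^2: x^2 + 4x
image of x^3: x^3 + 6x^2 + 2
the matrix is upper triangular; its diagonal is (1, 1, 1, 1)
for a triangular matrix the eigenvalues are the diagonal entries, with algebraic multiplicity their repetition count


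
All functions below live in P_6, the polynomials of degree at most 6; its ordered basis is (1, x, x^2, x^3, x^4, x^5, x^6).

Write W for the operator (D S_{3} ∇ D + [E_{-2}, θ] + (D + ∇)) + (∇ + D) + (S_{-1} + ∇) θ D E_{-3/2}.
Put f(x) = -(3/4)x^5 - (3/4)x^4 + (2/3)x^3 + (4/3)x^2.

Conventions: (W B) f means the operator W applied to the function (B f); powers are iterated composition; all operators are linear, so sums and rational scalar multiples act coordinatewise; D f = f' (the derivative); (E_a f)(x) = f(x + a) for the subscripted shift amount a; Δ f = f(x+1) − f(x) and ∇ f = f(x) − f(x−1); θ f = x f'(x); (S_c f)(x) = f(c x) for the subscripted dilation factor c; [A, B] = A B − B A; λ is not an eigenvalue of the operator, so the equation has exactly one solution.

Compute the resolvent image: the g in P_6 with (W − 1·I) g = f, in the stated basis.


the result is g(x) = (3/4)x^5 + (93/4)x^4 + (473/6)x^3 + (31685/12)x^2 + (204857/24)x + 929695/24

write g with unknown coordinates in the stated basis and equate coefficients in (W − 1·I) g = f
solving from the highest basis element down gives g = (3/4)x^5 + (93/4)x^4 + (473/6)x^3 + (31685/12)x^2 + (204857/24)x + 929695/24
check: W g = (45/2)x^4 + (159/2)x^3 + (10567/4)x^2 + (204857/24)x + 929695/24
so W g − 1·g = -(3/4)x^5 - (3/4)x^4 + (2/3)x^3 + (4/3)x^2 = f ✓


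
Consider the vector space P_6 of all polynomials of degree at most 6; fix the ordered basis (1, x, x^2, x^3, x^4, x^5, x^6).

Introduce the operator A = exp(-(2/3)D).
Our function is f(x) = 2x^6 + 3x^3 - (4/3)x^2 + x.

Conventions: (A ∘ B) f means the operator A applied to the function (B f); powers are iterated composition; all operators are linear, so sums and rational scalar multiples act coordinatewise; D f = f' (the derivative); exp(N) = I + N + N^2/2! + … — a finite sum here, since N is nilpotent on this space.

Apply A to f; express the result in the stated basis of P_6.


order-1 term: -8x^5 - 6x^2 + (16/9)x - 2/3
order-2 term: (40/3)x^4 + 4x - 16/27
order-3 term: -(320/27)x^3 - 8/9
order-4 term: (160/27)x^2
order-5 term: -(128/81)x
order-6 term: 128/729
the series for exp(-(2/3)D) f terminates at order 6
exp(-(2/3)D) f = 2x^6 - 8x^5 + (40/3)x^4 - (239/27)x^3 - (38/27)x^2 + (421/81)x - 1438/729

the image equals g(x) = 2x^6 - 8x^5 + (40/3)x^4 - (239/27)x^3 - (38/27)x^2 + (421/81)x - 1438/729


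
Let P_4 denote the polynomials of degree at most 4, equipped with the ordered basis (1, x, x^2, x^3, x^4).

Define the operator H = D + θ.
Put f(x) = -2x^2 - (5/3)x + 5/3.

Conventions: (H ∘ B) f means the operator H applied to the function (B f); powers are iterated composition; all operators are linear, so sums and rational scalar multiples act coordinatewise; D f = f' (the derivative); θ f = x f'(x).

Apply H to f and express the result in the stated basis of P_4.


D f = -4x - 5/3
θ f = -4x^2 - (5/3)x
(D + θ) f = -4x^2 - (17/3)x - 5/3

g(x) = -4x^2 - (17/3)x - 5/3


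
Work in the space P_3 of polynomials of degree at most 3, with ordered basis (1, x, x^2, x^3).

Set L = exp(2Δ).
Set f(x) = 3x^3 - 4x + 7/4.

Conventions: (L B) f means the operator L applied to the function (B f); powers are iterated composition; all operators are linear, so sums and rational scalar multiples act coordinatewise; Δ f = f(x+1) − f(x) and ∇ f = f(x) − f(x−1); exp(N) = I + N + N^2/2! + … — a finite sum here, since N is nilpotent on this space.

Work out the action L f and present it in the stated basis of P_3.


the image equals g(x) = 3x^3 + 18x^2 + 50x + 239/4

order-1 term: 18x^2 + 18x - 2
order-2 term: 36x + 36
order-3 term: 24
the series for exp(2Δ) f terminates at order 3
exp(2Δ) f = 3x^3 + 18x^2 + 50x + 239/4


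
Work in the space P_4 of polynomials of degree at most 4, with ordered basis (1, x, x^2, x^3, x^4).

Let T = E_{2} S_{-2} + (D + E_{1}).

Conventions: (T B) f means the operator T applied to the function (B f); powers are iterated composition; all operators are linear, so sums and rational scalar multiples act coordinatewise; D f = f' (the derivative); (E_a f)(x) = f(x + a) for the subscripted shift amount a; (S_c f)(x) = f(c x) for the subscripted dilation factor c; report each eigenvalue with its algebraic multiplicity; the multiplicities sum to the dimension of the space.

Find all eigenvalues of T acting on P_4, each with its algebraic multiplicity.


image of 1: 2
image of x: -x - 2
image of x^2: 5x^2 + 20x + 17
image of x^3: -7x^3 - 42x^2 - 93x - 63
image of x^4: 17x^4 + 136x^3 + 390x^2 + 516x + 257
the matrix is upper triangular; its diagonal is (2, -1, 5, -7, 17)
for a triangular matrix the eigenvalues are the diagonal entries, with algebraic multiplicity their repetition count

λ = -7 (multiplicity 1), λ = -1 (multiplicity 1), λ = 2 (multiplicity 1), λ = 5 (multiplicity 1), λ = 17 (multiplicity 1)


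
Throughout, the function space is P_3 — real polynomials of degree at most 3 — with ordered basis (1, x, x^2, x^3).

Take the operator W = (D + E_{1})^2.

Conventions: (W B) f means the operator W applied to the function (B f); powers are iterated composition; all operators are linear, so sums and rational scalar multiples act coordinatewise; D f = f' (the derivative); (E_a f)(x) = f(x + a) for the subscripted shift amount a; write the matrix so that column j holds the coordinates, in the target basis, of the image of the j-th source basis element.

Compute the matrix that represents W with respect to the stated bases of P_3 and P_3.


image of 1: 1
image of x: x + 4
image of x^2: x^2 + 8x + 10
image of x^3: x^3 + 12x^2 + 30x + 14
each image's coordinates form column j of the matrix

the matrix is [[1, 4, 10, 14]; [0, 1, 8, 30]; [0, 0, 1, 12]; [0, 0, 0, 1]] (rows listed top to bottom)


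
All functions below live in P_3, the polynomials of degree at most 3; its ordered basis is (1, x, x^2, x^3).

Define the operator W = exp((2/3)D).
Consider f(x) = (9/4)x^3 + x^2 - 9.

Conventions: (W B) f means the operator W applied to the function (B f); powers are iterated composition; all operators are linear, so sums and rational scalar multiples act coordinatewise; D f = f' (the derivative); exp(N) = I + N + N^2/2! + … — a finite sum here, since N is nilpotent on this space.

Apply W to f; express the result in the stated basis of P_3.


the image equals g(x) = (9/4)x^3 + (11/2)x^2 + (13/3)x - 71/9

order-1 term: (9/2)x^2 + (4/3)x
order-2 term: 3x + 4/9
order-3 term: 2/3
the series for exp((2/3)D) f terminates at order 3
exp((2/3)D) f = (9/4)x^3 + (11/2)x^2 + (13/3)x - 71/9


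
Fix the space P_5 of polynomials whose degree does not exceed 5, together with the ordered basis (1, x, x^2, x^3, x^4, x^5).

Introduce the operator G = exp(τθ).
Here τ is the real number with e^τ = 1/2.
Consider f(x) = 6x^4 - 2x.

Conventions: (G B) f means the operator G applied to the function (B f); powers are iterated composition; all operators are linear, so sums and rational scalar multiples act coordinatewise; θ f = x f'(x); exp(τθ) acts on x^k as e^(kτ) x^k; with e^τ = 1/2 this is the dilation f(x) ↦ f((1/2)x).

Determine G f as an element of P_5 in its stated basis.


exp(τθ) x^k = e^(kτ) x^k; with e^τ = 1/2 this sends x^k to (1/2)^k x^k
x ↦ 1/2 x
x^4 ↦ 1/16 x^4
applying this coordinatewise to f: exp(τθ) f = (3/8)x^4 - x

the image equals g(x) = (3/8)x^4 - x


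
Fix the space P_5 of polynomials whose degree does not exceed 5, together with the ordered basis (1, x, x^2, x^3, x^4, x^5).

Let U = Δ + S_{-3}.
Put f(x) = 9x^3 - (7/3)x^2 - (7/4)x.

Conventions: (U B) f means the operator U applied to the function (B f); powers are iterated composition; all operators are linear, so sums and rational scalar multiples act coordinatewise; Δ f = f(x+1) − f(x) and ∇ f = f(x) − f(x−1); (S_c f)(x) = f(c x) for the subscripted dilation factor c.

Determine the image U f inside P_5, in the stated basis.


Δ f = 27x^2 + (67/3)x + 59/12
S_{-3} f = -243x^3 - 21x^2 + (21/4)x
(Δ + S_{-3}) f = -243x^3 + 6x^2 + (331/12)x + 59/12

the result is g(x) = -243x^3 + 6x^2 + (331/12)x + 59/12


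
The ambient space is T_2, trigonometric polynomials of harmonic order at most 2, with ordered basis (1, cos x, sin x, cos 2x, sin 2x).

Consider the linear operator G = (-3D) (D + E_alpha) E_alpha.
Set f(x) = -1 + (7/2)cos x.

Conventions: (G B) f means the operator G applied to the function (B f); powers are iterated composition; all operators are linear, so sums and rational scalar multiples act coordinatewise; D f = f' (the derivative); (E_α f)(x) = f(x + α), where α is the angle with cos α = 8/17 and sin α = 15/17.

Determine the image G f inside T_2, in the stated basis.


g(x) = (3948/289)cos x - (4368/289)sin x

E_alpha f = -1 + (28/17)cos x - (105/34)sin x
D E_alpha f = -(105/34)cos x - (28/17)sin x
E_alpha E_alpha f = -1 - (1127/578)cos x - (840/289)sin x
(D + E_alpha) E_alpha f = -1 - (1456/289)cos x - (1316/289)sin x
D (D + E_alpha) E_alpha f = -(1316/289)cos x + (1456/289)sin x
(-3D) (D + E_alpha) E_alpha f = (3948/289)cos x - (4368/289)sin x


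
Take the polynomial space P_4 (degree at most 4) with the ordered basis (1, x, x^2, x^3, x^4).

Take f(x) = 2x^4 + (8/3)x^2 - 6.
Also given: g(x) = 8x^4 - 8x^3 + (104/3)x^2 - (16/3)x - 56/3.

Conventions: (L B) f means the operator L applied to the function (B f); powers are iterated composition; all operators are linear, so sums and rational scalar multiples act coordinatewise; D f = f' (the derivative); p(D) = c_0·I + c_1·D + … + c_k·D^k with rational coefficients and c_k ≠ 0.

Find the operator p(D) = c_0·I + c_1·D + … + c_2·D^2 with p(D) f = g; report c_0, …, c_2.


D^0 f = 2x^4 + (8/3)x^2 - 6
D^1 f = 8x^3 + (16/3)x
D^2 f = 24x^2 + 16/3
matching coefficients of g against c_0 f + c_1 Df + … from the top degree down determines the c_i
solution: c_0 = 4, c_1 = -1, c_2 = 1

p(D) = 4·I − D + D^2, i.e. c_0 = 4, c_1 = -1, c_2 = 1


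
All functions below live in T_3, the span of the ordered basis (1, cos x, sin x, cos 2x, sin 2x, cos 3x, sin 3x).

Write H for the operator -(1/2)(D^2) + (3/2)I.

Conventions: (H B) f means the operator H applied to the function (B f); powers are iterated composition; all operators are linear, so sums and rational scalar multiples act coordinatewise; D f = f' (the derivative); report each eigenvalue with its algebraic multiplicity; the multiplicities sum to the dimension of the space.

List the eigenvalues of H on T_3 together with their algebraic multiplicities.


λ = 3/2 (multiplicity 1), λ = 2 (multiplicity 2), λ = 7/2 (multiplicity 2), λ = 6 (multiplicity 2)

image of 1: 3/2
image of cos x: 2cos x
image of sin x: 2sin x
image of cos 2x: (7/2)cos 2x
image of sin 2x: (7/2)sin 2x
image of cos 3x: 6cos 3x
image of sin 3x: 6sin 3x
the matrix is diagonal; its diagonal is (3/2, 2, 2, 7/2, 7/2, 6, 6)
for a triangular matrix the eigenvalues are the diagonal entries, with algebraic multiplicity their repetition count


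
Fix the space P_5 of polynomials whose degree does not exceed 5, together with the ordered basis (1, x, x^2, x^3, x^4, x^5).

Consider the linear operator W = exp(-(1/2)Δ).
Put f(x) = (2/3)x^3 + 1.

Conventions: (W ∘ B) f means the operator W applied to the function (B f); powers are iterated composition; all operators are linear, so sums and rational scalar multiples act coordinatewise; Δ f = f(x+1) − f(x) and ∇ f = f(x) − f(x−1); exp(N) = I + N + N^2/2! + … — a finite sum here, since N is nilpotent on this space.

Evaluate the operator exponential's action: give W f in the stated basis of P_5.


order-1 term: -x^2 - x - 1/3
order-2 term: (1/2)x + 1/2
order-3 term: -1/12
the series for exp(-(1/2)Δ) f terminates at order 3
exp(-(1/2)Δ) f = (2/3)x^3 - x^2 - (1/2)x + 13/12

the image equals g(x) = (2/3)x^3 - x^2 - (1/2)x + 13/12


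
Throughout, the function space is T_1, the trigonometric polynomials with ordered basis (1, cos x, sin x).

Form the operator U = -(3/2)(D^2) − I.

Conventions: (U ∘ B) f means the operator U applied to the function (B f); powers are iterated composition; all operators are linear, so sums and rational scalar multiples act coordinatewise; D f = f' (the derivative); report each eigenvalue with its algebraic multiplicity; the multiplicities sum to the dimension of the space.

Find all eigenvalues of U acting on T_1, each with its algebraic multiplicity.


image of 1: -1
image of cos x: (1/2)cos x
image of sin x: (1/2)sin x
the matrix is diagonal; its diagonal is (-1, 1/2, 1/2)
for a triangular matrix the eigenvalues are the diagonal entries, with algebraic multiplicity their repetition count

λ = -1 (multiplicity 1), λ = 1/2 (multiplicity 2)


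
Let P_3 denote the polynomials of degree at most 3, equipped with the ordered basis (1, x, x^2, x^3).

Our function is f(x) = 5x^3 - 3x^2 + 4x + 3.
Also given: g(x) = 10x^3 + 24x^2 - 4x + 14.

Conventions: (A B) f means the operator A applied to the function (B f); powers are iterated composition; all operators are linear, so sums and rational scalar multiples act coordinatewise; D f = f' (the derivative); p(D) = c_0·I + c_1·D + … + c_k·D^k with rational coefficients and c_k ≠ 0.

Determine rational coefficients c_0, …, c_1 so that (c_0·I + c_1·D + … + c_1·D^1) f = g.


D^0 f = 5x^3 - 3x^2 + 4x + 3
D^1 f = 15x^2 - 6x + 4
matching coefficients of g against c_0 f + c_1 Df + … from the top degree down determines the c_i
solution: c_0 = 2, c_1 = 2

c_0 = 2, c_1 = 2


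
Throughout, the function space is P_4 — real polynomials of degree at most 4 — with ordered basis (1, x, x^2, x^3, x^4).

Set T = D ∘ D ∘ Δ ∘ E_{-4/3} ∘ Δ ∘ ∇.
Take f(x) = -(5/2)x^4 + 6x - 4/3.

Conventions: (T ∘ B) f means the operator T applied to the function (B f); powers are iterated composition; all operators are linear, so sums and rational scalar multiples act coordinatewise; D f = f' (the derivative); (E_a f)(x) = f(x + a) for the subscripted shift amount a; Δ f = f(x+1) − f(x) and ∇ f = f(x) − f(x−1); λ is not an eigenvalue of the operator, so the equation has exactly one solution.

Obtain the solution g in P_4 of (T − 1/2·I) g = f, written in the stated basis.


write g with unknown coordinates in the stated basis and equate coefficients in (T − 1/2·I) g = f
solving from the highest basis element down gives g = 5x^4 - 12x + 8/3
check: T g = 0
so T g − 1/2·g = -(5/2)x^4 + 6x - 4/3 = f ✓

the image equals g(x) = 5x^4 - 12x + 8/3


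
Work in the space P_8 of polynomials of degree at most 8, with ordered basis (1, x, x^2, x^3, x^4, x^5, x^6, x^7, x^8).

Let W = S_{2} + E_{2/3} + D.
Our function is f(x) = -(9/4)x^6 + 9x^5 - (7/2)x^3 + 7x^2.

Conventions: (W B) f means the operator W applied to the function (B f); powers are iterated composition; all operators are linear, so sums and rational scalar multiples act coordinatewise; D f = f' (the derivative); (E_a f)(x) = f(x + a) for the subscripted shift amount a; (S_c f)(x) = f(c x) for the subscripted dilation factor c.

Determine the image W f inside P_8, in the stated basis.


the image equals g(x) = -(585/4)x^6 + (549/2)x^5 + 60x^4 - (29/6)x^3 + (75/2)x^2 + (232/9)x + 248/81

S_{2} f = -144x^6 + 288x^5 - 28x^3 + 28x^2
E_{2/3} f = -(9/4)x^6 + 15x^4 + (139/6)x^3 + 20x^2 + (106/9)x + 248/81
D f = -(27/2)x^5 + 45x^4 - (21/2)x^2 + 14x
(S_{2} + E_{2/3} + D) f = -(585/4)x^6 + (549/2)x^5 + 60x^4 - (29/6)x^3 + (75/2)x^2 + (232/9)x + 248/81


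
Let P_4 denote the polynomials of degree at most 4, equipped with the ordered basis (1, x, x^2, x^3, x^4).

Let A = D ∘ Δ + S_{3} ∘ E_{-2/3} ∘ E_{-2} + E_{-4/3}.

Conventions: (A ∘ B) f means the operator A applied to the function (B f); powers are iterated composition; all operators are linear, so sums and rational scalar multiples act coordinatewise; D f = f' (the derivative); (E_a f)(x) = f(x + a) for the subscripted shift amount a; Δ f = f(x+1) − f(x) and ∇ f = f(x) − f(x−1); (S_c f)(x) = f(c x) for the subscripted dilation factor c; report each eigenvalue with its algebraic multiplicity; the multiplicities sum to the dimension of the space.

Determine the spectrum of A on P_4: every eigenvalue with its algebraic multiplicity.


λ = 2 (multiplicity 1), λ = 4 (multiplicity 1), λ = 10 (multiplicity 1), λ = 28 (multiplicity 1), λ = 82 (multiplicity 1)

image of 1: 2
image of x: 4x - 4
image of x^2: 10x^2 - (56/3)x + 98/9
image of x^3: 28x^3 - 76x^2 + (226/3)x - 55/3
image of x^4: 82x^4 - (880/3)x^3 + (1220/3)x^2 - (6076/27)x + 4676/81
the matrix is upper triangular; its diagonal is (2, 4, 10, 28, 82)
for a triangular matrix the eigenvalues are the diagonal entries, with algebraic multiplicity their repetition count


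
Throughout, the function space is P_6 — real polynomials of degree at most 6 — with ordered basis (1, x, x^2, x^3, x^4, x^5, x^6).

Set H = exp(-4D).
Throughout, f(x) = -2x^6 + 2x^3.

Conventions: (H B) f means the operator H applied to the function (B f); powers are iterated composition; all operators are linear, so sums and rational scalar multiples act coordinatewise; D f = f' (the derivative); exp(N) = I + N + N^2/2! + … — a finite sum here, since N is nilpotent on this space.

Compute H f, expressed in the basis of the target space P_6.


order-1 term: 48x^5 - 24x^2
order-2 term: -480x^4 + 96x
order-3 term: 2560x^3 - 128
order-4 term: -7680x^2
order-5 term: 12288x
order-6 term: -8192
the series for exp(-4D) f terminates at order 6
exp(-4D) f = -2x^6 + 48x^5 - 480x^4 + 2562x^3 - 7704x^2 + 12384x - 8320

g(x) = -2x^6 + 48x^5 - 480x^4 + 2562x^3 - 7704x^2 + 12384x - 8320


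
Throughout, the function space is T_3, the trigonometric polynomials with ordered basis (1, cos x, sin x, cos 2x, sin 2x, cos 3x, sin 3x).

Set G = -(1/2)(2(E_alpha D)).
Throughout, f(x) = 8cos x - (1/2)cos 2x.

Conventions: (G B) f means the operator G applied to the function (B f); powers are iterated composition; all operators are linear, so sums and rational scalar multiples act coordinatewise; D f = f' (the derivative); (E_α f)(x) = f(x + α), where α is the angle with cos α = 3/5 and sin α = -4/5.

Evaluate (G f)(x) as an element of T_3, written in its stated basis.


D f = -8sin x + sin 2x
E_alpha D f = (32/5)cos x - (24/5)sin x - (24/25)cos 2x - (7/25)sin 2x
(2(E_alpha D)) f = (64/5)cos x - (48/5)sin x - (48/25)cos 2x - (14/25)sin 2x
(-(1/2)(2(E_alpha D))) f = -(32/5)cos x + (24/5)sin x + (24/25)cos 2x + (7/25)sin 2x

the result is g(x) = -(32/5)cos x + (24/5)sin x + (24/25)cos 2x + (7/25)sin 2x


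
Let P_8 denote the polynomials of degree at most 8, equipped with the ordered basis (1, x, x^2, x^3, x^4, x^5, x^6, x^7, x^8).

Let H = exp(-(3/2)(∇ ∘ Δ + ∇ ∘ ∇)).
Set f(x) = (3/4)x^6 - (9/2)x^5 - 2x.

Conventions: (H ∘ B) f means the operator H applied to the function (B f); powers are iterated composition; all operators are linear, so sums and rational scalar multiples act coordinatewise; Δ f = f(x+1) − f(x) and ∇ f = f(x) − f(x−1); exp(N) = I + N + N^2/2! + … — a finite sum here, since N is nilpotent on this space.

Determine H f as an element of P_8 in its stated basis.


the result is g(x) = (3/4)x^6 - (9/2)x^5 - (135/2)x^4 + 405x^3 + 540x^2 - (8239/2)x + 1953

order-1 term: -(135/2)x^4 + 405x^3 - 675x^2 + (1485/2)x - 549/2
order-2 term: 1215x^2 - 4860x + 9315/2
order-3 term: -2430
the series for exp(-(3/2)(∇ ∘ Δ + ∇ ∘ ∇)) f terminates at order 3
exp(-(3/2)(∇ ∘ Δ + ∇ ∘ ∇)) f = (3/4)x^6 - (9/2)x^5 - (135/2)x^4 + 405x^3 + 540x^2 - (8239/2)x + 1953


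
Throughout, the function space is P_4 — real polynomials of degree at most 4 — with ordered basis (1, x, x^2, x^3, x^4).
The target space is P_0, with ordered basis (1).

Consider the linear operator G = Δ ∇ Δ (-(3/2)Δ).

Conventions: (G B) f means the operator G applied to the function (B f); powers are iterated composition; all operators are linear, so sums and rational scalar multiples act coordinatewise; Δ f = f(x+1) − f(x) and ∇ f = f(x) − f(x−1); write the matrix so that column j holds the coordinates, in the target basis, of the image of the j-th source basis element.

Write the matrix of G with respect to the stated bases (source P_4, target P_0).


the matrix is [[0, 0, 0, 0, -36]] (rows listed top to bottom)

image of 1: 0
image of x: 0
image of x^2: 0
image of x^3: 0
image of x^4: -36
each image's coordinates form column j of the matrix


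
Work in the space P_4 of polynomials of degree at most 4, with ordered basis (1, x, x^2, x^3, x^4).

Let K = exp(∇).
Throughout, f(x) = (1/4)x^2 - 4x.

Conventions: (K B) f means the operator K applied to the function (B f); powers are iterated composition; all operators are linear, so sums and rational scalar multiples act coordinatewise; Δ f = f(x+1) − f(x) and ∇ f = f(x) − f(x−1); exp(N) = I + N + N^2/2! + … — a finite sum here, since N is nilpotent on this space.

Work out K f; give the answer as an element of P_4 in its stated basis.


order-1 term: (1/2)x - 17/4
order-2 term: 1/4
the series for exp(∇) f terminates at order 2
exp(∇) f = (1/4)x^2 - (7/2)x - 4

the image equals g(x) = (1/4)x^2 - (7/2)x - 4


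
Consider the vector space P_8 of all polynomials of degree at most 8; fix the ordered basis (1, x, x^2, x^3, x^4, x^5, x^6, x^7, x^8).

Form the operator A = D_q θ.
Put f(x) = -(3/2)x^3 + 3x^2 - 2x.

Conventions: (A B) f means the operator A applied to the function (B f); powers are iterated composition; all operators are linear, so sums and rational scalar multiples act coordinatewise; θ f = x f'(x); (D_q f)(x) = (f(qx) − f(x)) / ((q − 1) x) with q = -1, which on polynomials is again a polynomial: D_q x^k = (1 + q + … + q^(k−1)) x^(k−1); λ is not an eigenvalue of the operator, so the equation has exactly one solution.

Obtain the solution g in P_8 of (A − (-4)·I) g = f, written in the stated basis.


g(x) = -(3/8)x^3 + (33/32)x^2 - (1/2)x + 1/8

write g with unknown coordinates in the stated basis and equate coefficients in (A − (-4)·I) g = f
solving from the highest basis element down gives g = -(3/8)x^3 + (33/32)x^2 - (1/2)x + 1/8
check: A g = -(9/8)x^2 - 1/2
so A g − (-4)·g = -(3/2)x^3 + 3x^2 - 2x = f ✓


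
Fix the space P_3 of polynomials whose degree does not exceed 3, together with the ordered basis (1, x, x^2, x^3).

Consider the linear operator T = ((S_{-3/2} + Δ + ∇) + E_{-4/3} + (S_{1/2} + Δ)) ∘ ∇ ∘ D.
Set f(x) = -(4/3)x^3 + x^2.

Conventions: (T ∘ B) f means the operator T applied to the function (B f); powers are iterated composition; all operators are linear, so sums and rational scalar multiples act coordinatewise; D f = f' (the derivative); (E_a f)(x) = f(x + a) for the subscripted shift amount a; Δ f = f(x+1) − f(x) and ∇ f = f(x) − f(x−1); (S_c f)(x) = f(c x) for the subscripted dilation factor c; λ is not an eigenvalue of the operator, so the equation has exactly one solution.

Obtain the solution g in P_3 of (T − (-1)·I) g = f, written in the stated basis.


write g with unknown coordinates in the stated basis and equate coefficients in (T − (-1)·I) g = f
solving from the highest basis element down gives g = -(4/3)x^3 + x^2 - 14/3
check: T g = 14/3
so T g − (-1)·g = -(4/3)x^3 + x^2 = f ✓

the result is g(x) = -(4/3)x^3 + x^2 - 14/3


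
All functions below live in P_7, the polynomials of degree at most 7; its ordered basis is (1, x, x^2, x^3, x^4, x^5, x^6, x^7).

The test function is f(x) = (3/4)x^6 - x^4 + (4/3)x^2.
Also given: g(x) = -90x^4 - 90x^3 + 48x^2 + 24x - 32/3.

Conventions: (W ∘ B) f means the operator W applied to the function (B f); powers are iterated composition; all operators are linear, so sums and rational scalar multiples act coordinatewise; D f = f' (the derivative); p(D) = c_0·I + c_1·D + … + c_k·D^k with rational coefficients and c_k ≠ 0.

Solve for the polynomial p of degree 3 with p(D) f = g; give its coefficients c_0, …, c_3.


p(D) = -4·D^2 − D^3, i.e. c_0 = 0, c_1 = 0, c_2 = -4, c_3 = -1

D^0 f = (3/4)x^6 - x^4 + (4/3)x^2
D^1 f = (9/2)x^5 - 4x^3 + (8/3)x
D^2 f = (45/2)x^4 - 12x^2 + 8/3
D^3 f = 90x^3 - 24x
matching coefficients of g against c_0 f + c_1 Df + … from the top degree down determines the c_i
solution: c_0 = 0, c_1 = 0, c_2 = -4, c_3 = -1


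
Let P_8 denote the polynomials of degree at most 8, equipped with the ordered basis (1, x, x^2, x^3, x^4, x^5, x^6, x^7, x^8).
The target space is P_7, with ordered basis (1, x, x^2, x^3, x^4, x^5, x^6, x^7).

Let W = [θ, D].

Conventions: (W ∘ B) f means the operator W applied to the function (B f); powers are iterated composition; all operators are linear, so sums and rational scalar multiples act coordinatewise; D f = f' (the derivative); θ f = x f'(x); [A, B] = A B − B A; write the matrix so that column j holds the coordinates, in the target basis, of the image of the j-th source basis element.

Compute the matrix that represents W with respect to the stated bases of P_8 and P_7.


image of 1: 0
image of x: -1
image of x^2: -2x
image of x^3: -3x^2
image of x^4: -4x^3
image of x^5: -5x^4
image of x^6: -6x^5
image of x^7: -7x^6
image of x^8: -8x^7
each image's coordinates form column j of the matrix

the matrix is [[0, -1, 0, 0, 0, 0, 0, 0, 0]; [0, 0, -2, 0, 0, 0, 0, 0, 0]; [0, 0, 0, -3, 0, 0, 0, 0, 0]; [0, 0, 0, 0, -4, 0, 0, 0, 0]; [0, 0, 0, 0, 0, -5, 0, 0, 0]; [0, 0, 0, 0, 0, 0, -6, 0, 0]; [0, 0, 0, 0, 0, 0, 0, -7, 0]; [0, 0, 0, 0, 0, 0, 0, 0, -8]] (rows listed top to bottom)


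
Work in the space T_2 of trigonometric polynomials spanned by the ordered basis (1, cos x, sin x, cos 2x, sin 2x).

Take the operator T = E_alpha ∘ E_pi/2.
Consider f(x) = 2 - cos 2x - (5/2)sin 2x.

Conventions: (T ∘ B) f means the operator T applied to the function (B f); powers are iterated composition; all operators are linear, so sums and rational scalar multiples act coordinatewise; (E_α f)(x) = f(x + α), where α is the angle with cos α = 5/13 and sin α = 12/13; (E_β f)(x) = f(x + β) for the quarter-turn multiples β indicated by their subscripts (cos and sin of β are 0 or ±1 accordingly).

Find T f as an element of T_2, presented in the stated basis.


E_pi/2 f = 2 + cos 2x + (5/2)sin 2x
E_alpha E_pi/2 f = 2 + (181/169)cos 2x - (835/338)sin 2x

g(x) = 2 + (181/169)cos 2x - (835/338)sin 2x


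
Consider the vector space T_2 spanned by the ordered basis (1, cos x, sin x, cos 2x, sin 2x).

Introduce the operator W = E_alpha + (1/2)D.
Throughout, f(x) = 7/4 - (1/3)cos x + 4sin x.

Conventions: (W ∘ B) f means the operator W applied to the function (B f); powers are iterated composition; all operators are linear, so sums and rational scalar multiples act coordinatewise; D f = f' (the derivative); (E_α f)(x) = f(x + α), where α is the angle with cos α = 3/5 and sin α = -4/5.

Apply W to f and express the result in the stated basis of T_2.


E_alpha f = 7/4 - (17/5)cos x + (32/15)sin x
D f = 4cos x + (1/3)sin x
((1/2)D) f = 2cos x + (1/6)sin x
(E_alpha + (1/2)D) f = 7/4 - (7/5)cos x + (23/10)sin x

the image equals g(x) = 7/4 - (7/5)cos x + (23/10)sin x


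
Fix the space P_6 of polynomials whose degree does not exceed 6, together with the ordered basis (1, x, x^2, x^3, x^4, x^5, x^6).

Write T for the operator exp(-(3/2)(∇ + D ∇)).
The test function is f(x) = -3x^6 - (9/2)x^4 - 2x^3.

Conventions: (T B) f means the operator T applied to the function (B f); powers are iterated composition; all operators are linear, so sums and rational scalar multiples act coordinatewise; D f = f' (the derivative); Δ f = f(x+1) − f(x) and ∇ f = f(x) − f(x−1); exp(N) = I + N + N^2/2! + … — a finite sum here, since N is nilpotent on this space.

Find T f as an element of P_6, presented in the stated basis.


the result is g(x) = -3x^6 + 27x^5 - (153/4)x^4 - (715/2)x^3 + (22095/16)x^2 - (17649/16)x - 40875/64

order-1 term: 27x^5 + (135/2)x^4 - 153x^3 + 252x^2 - 153x + 147/4
order-2 term: -(405/4)x^4 - 405x^3 + (891/2)x^2 + (135/2)x - 2997/8
order-3 term: (405/2)x^3 + (3645/4)x^2 - 243x - 4077/8
order-4 term: -(3645/16)x^2 - (3645/4)x - 3159/32
order-5 term: (2187/16)x + 10935/32
order-6 term: -2187/64
the series for exp(-(3/2)(∇ + D ∇)) f terminates at order 6
exp(-(3/2)(∇ + D ∇)) f = -3x^6 + 27x^5 - (153/4)x^4 - (715/2)x^3 + (22095/16)x^2 - (17649/16)x - 40875/64


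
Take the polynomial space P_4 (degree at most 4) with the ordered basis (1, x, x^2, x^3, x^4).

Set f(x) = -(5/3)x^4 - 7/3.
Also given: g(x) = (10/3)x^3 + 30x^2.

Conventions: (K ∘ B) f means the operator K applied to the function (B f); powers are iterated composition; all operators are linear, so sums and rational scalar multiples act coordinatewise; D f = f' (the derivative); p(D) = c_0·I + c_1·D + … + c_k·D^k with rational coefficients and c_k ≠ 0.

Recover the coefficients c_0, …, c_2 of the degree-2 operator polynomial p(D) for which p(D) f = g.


p(D) = -(1/2)·D − (3/2)·D^2, i.e. c_0 = 0, c_1 = -1/2, c_2 = -3/2

D^0 f = -(5/3)x^4 - 7/3
D^1 f = -(20/3)x^3
D^2 f = -20x^2
matching coefficients of g against c_0 f + c_1 Df + … from the top degree down determines the c_i
solution: c_0 = 0, c_1 = -1/2, c_2 = -3/2


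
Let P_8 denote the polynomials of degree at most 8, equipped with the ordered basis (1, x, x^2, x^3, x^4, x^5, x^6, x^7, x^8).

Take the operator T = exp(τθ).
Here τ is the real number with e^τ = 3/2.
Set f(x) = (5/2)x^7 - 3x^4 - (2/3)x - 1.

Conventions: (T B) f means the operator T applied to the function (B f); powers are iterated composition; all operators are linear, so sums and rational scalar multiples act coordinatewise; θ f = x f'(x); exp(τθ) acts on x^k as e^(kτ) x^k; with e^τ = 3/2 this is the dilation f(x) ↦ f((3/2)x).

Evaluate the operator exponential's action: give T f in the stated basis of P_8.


exp(τθ) x^k = e^(kτ) x^k; with e^τ = 3/2 this sends x^k to (3/2)^k x^k
x ↦ 3/2 x
x^4 ↦ 81/16 x^4
x^7 ↦ 2187/128 x^7
applying this coordinatewise to f: exp(τθ) f = (10935/256)x^7 - (243/16)x^4 - x - 1

the result is g(x) = (10935/256)x^7 - (243/16)x^4 - x - 1


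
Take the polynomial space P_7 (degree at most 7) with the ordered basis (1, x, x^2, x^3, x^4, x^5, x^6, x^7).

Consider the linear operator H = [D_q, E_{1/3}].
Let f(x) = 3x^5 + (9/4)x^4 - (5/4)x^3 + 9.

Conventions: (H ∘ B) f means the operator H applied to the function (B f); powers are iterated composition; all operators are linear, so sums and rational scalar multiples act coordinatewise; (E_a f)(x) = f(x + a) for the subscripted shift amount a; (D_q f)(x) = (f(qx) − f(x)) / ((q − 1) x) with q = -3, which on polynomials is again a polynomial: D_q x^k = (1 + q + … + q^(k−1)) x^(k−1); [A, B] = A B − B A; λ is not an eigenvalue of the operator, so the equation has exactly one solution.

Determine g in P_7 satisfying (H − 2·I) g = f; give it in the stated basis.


write g with unknown coordinates in the stated basis and equate coefficients in (H − 2·I) g = f
solving from the highest basis element down gives g = -(3/2)x^5 - (9/8)x^4 + (693/8)x^3 + (49/6)x^2 - (3413/12)x - 1975/108
check: H g = 172x^3 + (49/3)x^2 - (3413/6)x - 1489/54
so H g − 2·g = 3x^5 + (9/4)x^4 - (5/4)x^3 + 9 = f ✓

the result is g(x) = -(3/2)x^5 - (9/8)x^4 + (693/8)x^3 + (49/6)x^2 - (3413/12)x - 1975/108


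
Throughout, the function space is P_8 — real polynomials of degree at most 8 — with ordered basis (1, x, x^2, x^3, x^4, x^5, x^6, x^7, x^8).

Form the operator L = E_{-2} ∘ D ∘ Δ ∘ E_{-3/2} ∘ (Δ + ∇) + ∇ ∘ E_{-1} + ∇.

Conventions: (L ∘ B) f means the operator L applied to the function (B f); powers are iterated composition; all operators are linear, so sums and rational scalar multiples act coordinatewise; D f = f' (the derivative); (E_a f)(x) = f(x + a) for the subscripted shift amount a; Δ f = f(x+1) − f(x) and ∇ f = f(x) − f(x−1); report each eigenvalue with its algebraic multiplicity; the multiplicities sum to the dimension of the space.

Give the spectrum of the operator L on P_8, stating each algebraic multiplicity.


image of 1: 0
image of x: 2
image of x^2: 4x - 4
image of x^3: 6x^2 - 12x + 20
image of x^4: 8x^3 - 24x^2 + 80x - 160
image of x^5: 10x^4 - 40x^3 + 200x^2 - 800x + 1162
image of x^6: 12x^5 - 60x^4 + 400x^3 - 2400x^2 + 6972x - 7444
image of x^7: 14x^6 - 84x^5 + 700x^4 - 5600x^3 + 24402x^2 - 52108x + 175029/4
image of x^8: 16x^7 - 112x^6 + 1120x^5 - 11200x^4 + 65072x^3 - 208432x^2 + 350058x - 242974
the matrix is upper triangular; its diagonal is (0, 0, 0, 0, 0, 0, 0, 0, 0)
for a triangular matrix the eigenvalues are the diagonal entries, with algebraic multiplicity their repetition count

λ = 0 (multiplicity 9)


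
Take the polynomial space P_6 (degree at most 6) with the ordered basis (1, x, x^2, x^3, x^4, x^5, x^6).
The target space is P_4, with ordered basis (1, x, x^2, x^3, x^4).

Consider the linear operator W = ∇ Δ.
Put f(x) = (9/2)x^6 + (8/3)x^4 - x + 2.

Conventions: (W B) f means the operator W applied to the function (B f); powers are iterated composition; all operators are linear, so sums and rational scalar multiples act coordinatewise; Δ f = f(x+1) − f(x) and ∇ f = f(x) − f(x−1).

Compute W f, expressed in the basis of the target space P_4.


the result is g(x) = 135x^4 + 167x^2 + 43/3

Δ f = 27x^5 + (135/2)x^4 + (302/3)x^3 + (167/2)x^2 + (113/3)x + 37/6
∇ Δ f = 135x^4 + 167x^2 + 43/3


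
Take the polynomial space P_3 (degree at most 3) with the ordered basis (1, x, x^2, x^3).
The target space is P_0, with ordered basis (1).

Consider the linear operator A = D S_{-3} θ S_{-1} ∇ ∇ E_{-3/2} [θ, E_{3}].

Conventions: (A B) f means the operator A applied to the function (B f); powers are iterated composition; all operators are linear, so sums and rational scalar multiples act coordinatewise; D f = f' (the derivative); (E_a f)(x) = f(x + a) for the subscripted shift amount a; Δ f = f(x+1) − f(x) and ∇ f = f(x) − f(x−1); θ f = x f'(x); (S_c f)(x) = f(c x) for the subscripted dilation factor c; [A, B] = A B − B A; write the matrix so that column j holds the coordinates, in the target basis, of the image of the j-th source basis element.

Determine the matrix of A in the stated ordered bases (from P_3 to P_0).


image of 1: 0
image of x: 0
image of x^2: 0
image of x^3: 0
each image's coordinates form column j of the matrix

the matrix is [[0, 0, 0, 0]] (rows listed top to bottom)


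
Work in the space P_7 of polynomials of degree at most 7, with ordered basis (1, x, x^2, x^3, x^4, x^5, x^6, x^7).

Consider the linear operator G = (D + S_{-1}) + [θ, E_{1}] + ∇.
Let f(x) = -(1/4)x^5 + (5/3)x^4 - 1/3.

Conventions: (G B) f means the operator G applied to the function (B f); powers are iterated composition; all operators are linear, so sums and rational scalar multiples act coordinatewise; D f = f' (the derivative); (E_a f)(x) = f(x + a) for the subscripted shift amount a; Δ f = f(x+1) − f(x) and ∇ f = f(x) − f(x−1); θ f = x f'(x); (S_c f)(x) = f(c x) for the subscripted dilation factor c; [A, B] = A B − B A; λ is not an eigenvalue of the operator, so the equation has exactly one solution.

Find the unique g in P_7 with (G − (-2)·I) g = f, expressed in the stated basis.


write g with unknown coordinates in the stated basis and equate coefficients in (G − (-2)·I) g = f
solving from the highest basis element down gives g = -(1/4)x^5 + (35/36)x^4 - (205/18)x^3 + (140/9)x^2 - (1585/12)x + 319/6
check: G g = (1/4)x^5 - (5/18)x^4 + (205/9)x^3 - (280/9)x^2 + (1585/6)x - 320/3
so G g − (-2)·g = -(1/4)x^5 + (5/3)x^4 - 1/3 = f ✓

the image equals g(x) = -(1/4)x^5 + (35/36)x^4 - (205/18)x^3 + (140/9)x^2 - (1585/12)x + 319/6


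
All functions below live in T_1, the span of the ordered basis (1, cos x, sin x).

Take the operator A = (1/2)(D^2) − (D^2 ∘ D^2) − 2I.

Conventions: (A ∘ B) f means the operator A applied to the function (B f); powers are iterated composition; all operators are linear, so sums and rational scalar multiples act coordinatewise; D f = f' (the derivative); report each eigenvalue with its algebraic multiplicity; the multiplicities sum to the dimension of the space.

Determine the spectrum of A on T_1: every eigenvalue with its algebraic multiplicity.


image of 1: -2
image of cos x: -(7/2)cos x
image of sin x: -(7/2)sin x
the matrix is diagonal; its diagonal is (-2, -7/2, -7/2)
for a triangular matrix the eigenvalues are the diagonal entries, with algebraic multiplicity their repetition count

λ = -7/2 (multiplicity 2), λ = -2 (multiplicity 1)
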